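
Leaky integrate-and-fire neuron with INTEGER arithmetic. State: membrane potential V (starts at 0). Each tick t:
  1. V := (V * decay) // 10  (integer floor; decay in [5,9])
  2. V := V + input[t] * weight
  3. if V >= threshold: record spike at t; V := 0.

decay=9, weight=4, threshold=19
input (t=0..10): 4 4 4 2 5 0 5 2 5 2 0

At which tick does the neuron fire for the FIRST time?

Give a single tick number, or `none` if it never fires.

t=0: input=4 -> V=16
t=1: input=4 -> V=0 FIRE
t=2: input=4 -> V=16
t=3: input=2 -> V=0 FIRE
t=4: input=5 -> V=0 FIRE
t=5: input=0 -> V=0
t=6: input=5 -> V=0 FIRE
t=7: input=2 -> V=8
t=8: input=5 -> V=0 FIRE
t=9: input=2 -> V=8
t=10: input=0 -> V=7

Answer: 1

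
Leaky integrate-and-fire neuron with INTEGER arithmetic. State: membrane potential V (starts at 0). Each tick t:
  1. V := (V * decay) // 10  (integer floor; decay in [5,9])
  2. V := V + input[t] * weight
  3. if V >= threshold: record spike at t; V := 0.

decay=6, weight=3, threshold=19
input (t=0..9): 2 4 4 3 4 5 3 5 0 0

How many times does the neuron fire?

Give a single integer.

t=0: input=2 -> V=6
t=1: input=4 -> V=15
t=2: input=4 -> V=0 FIRE
t=3: input=3 -> V=9
t=4: input=4 -> V=17
t=5: input=5 -> V=0 FIRE
t=6: input=3 -> V=9
t=7: input=5 -> V=0 FIRE
t=8: input=0 -> V=0
t=9: input=0 -> V=0

Answer: 3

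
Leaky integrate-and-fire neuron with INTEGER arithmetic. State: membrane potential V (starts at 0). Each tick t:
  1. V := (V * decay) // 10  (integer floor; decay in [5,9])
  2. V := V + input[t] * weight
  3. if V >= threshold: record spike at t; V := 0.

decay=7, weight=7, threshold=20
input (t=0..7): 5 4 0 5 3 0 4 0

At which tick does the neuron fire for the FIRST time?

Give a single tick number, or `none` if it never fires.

t=0: input=5 -> V=0 FIRE
t=1: input=4 -> V=0 FIRE
t=2: input=0 -> V=0
t=3: input=5 -> V=0 FIRE
t=4: input=3 -> V=0 FIRE
t=5: input=0 -> V=0
t=6: input=4 -> V=0 FIRE
t=7: input=0 -> V=0

Answer: 0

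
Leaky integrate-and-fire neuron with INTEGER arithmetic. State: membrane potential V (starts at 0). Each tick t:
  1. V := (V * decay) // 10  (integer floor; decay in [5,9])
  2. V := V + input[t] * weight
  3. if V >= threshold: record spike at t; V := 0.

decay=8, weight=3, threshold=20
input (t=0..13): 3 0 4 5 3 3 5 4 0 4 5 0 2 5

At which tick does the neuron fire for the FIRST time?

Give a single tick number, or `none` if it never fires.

Answer: 3

Derivation:
t=0: input=3 -> V=9
t=1: input=0 -> V=7
t=2: input=4 -> V=17
t=3: input=5 -> V=0 FIRE
t=4: input=3 -> V=9
t=5: input=3 -> V=16
t=6: input=5 -> V=0 FIRE
t=7: input=4 -> V=12
t=8: input=0 -> V=9
t=9: input=4 -> V=19
t=10: input=5 -> V=0 FIRE
t=11: input=0 -> V=0
t=12: input=2 -> V=6
t=13: input=5 -> V=19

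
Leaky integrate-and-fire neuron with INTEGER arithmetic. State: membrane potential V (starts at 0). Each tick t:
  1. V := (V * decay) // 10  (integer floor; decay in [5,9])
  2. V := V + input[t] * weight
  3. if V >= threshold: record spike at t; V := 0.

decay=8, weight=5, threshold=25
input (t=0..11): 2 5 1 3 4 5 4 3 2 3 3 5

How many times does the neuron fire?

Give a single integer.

Answer: 6

Derivation:
t=0: input=2 -> V=10
t=1: input=5 -> V=0 FIRE
t=2: input=1 -> V=5
t=3: input=3 -> V=19
t=4: input=4 -> V=0 FIRE
t=5: input=5 -> V=0 FIRE
t=6: input=4 -> V=20
t=7: input=3 -> V=0 FIRE
t=8: input=2 -> V=10
t=9: input=3 -> V=23
t=10: input=3 -> V=0 FIRE
t=11: input=5 -> V=0 FIRE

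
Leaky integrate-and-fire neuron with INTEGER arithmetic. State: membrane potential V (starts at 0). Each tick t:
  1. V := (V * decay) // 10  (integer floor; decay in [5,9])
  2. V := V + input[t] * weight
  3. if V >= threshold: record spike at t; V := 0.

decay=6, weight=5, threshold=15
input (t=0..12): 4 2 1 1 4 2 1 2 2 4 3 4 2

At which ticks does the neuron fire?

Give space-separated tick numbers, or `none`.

Answer: 0 4 7 9 10 11

Derivation:
t=0: input=4 -> V=0 FIRE
t=1: input=2 -> V=10
t=2: input=1 -> V=11
t=3: input=1 -> V=11
t=4: input=4 -> V=0 FIRE
t=5: input=2 -> V=10
t=6: input=1 -> V=11
t=7: input=2 -> V=0 FIRE
t=8: input=2 -> V=10
t=9: input=4 -> V=0 FIRE
t=10: input=3 -> V=0 FIRE
t=11: input=4 -> V=0 FIRE
t=12: input=2 -> V=10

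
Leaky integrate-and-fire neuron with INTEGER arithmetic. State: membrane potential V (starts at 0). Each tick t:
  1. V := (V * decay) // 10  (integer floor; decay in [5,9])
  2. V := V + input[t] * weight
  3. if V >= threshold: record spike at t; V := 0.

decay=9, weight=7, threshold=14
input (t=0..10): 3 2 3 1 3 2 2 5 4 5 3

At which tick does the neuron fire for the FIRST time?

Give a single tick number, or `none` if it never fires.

Answer: 0

Derivation:
t=0: input=3 -> V=0 FIRE
t=1: input=2 -> V=0 FIRE
t=2: input=3 -> V=0 FIRE
t=3: input=1 -> V=7
t=4: input=3 -> V=0 FIRE
t=5: input=2 -> V=0 FIRE
t=6: input=2 -> V=0 FIRE
t=7: input=5 -> V=0 FIRE
t=8: input=4 -> V=0 FIRE
t=9: input=5 -> V=0 FIRE
t=10: input=3 -> V=0 FIRE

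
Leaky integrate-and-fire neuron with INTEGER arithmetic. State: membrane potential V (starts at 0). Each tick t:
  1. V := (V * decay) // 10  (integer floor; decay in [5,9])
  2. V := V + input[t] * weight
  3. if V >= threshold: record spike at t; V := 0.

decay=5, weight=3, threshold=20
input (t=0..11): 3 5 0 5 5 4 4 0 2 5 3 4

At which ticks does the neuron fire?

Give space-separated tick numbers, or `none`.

t=0: input=3 -> V=9
t=1: input=5 -> V=19
t=2: input=0 -> V=9
t=3: input=5 -> V=19
t=4: input=5 -> V=0 FIRE
t=5: input=4 -> V=12
t=6: input=4 -> V=18
t=7: input=0 -> V=9
t=8: input=2 -> V=10
t=9: input=5 -> V=0 FIRE
t=10: input=3 -> V=9
t=11: input=4 -> V=16

Answer: 4 9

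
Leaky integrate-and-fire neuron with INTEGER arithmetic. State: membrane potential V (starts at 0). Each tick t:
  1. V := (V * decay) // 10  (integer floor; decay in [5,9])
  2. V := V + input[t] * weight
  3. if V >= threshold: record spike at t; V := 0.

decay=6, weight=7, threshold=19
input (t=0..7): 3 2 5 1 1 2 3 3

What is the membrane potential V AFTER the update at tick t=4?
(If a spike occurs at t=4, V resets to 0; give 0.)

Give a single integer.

Answer: 11

Derivation:
t=0: input=3 -> V=0 FIRE
t=1: input=2 -> V=14
t=2: input=5 -> V=0 FIRE
t=3: input=1 -> V=7
t=4: input=1 -> V=11
t=5: input=2 -> V=0 FIRE
t=6: input=3 -> V=0 FIRE
t=7: input=3 -> V=0 FIRE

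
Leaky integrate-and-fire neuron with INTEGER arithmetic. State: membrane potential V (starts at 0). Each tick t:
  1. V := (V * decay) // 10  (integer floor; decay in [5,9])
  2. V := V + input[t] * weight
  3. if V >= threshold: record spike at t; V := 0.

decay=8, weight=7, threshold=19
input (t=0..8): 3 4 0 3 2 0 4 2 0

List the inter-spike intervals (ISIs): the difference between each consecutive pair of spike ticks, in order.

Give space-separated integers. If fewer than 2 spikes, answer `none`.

Answer: 1 2 3

Derivation:
t=0: input=3 -> V=0 FIRE
t=1: input=4 -> V=0 FIRE
t=2: input=0 -> V=0
t=3: input=3 -> V=0 FIRE
t=4: input=2 -> V=14
t=5: input=0 -> V=11
t=6: input=4 -> V=0 FIRE
t=7: input=2 -> V=14
t=8: input=0 -> V=11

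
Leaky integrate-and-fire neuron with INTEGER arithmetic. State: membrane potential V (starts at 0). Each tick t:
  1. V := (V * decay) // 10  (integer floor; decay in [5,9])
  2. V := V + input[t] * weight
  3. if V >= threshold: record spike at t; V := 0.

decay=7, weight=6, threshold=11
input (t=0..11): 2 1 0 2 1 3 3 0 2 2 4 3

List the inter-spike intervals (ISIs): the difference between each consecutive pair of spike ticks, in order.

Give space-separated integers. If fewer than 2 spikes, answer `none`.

t=0: input=2 -> V=0 FIRE
t=1: input=1 -> V=6
t=2: input=0 -> V=4
t=3: input=2 -> V=0 FIRE
t=4: input=1 -> V=6
t=5: input=3 -> V=0 FIRE
t=6: input=3 -> V=0 FIRE
t=7: input=0 -> V=0
t=8: input=2 -> V=0 FIRE
t=9: input=2 -> V=0 FIRE
t=10: input=4 -> V=0 FIRE
t=11: input=3 -> V=0 FIRE

Answer: 3 2 1 2 1 1 1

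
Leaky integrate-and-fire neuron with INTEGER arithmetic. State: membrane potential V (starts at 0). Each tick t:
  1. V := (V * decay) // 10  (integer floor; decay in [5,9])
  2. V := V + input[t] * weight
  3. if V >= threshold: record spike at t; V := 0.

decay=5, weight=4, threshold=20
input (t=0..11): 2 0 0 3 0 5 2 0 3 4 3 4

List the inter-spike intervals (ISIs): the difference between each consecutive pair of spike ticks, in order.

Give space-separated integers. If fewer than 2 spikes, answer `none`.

t=0: input=2 -> V=8
t=1: input=0 -> V=4
t=2: input=0 -> V=2
t=3: input=3 -> V=13
t=4: input=0 -> V=6
t=5: input=5 -> V=0 FIRE
t=6: input=2 -> V=8
t=7: input=0 -> V=4
t=8: input=3 -> V=14
t=9: input=4 -> V=0 FIRE
t=10: input=3 -> V=12
t=11: input=4 -> V=0 FIRE

Answer: 4 2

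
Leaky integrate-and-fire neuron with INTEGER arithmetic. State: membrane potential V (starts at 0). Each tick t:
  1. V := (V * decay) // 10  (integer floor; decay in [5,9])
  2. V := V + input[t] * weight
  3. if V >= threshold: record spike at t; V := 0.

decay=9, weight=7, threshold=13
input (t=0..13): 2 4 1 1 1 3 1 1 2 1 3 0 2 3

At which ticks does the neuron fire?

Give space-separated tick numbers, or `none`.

Answer: 0 1 3 5 7 8 10 12 13

Derivation:
t=0: input=2 -> V=0 FIRE
t=1: input=4 -> V=0 FIRE
t=2: input=1 -> V=7
t=3: input=1 -> V=0 FIRE
t=4: input=1 -> V=7
t=5: input=3 -> V=0 FIRE
t=6: input=1 -> V=7
t=7: input=1 -> V=0 FIRE
t=8: input=2 -> V=0 FIRE
t=9: input=1 -> V=7
t=10: input=3 -> V=0 FIRE
t=11: input=0 -> V=0
t=12: input=2 -> V=0 FIRE
t=13: input=3 -> V=0 FIRE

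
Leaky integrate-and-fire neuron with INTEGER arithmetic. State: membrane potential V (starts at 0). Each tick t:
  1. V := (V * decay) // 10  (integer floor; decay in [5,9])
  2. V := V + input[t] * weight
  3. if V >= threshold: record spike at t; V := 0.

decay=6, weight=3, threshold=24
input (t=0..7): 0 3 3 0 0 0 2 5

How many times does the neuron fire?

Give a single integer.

Answer: 0

Derivation:
t=0: input=0 -> V=0
t=1: input=3 -> V=9
t=2: input=3 -> V=14
t=3: input=0 -> V=8
t=4: input=0 -> V=4
t=5: input=0 -> V=2
t=6: input=2 -> V=7
t=7: input=5 -> V=19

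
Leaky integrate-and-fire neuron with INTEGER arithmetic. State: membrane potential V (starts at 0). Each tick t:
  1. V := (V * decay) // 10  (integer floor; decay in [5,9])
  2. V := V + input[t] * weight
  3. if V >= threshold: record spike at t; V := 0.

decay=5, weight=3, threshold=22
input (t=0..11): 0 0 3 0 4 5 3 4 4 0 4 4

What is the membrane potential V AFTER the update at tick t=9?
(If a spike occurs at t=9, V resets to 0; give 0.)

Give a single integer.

t=0: input=0 -> V=0
t=1: input=0 -> V=0
t=2: input=3 -> V=9
t=3: input=0 -> V=4
t=4: input=4 -> V=14
t=5: input=5 -> V=0 FIRE
t=6: input=3 -> V=9
t=7: input=4 -> V=16
t=8: input=4 -> V=20
t=9: input=0 -> V=10
t=10: input=4 -> V=17
t=11: input=4 -> V=20

Answer: 10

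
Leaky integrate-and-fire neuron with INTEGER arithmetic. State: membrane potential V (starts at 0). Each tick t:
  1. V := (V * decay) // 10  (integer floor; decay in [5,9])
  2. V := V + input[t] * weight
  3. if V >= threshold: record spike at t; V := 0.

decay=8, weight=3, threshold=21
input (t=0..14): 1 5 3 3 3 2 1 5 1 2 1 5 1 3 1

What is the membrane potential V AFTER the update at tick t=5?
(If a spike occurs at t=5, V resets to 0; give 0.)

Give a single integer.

t=0: input=1 -> V=3
t=1: input=5 -> V=17
t=2: input=3 -> V=0 FIRE
t=3: input=3 -> V=9
t=4: input=3 -> V=16
t=5: input=2 -> V=18
t=6: input=1 -> V=17
t=7: input=5 -> V=0 FIRE
t=8: input=1 -> V=3
t=9: input=2 -> V=8
t=10: input=1 -> V=9
t=11: input=5 -> V=0 FIRE
t=12: input=1 -> V=3
t=13: input=3 -> V=11
t=14: input=1 -> V=11

Answer: 18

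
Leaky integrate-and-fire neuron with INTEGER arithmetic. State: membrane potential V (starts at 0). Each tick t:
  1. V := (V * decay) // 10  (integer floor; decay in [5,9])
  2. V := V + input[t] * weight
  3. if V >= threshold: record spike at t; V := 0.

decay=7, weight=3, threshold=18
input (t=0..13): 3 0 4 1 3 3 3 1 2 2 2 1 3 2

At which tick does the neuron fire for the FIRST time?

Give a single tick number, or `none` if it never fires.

t=0: input=3 -> V=9
t=1: input=0 -> V=6
t=2: input=4 -> V=16
t=3: input=1 -> V=14
t=4: input=3 -> V=0 FIRE
t=5: input=3 -> V=9
t=6: input=3 -> V=15
t=7: input=1 -> V=13
t=8: input=2 -> V=15
t=9: input=2 -> V=16
t=10: input=2 -> V=17
t=11: input=1 -> V=14
t=12: input=3 -> V=0 FIRE
t=13: input=2 -> V=6

Answer: 4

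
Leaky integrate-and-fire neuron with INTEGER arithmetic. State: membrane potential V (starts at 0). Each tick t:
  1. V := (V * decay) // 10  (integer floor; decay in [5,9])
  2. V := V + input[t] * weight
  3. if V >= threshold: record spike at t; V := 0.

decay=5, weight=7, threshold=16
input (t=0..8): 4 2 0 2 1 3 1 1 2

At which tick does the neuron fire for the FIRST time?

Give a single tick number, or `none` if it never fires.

Answer: 0

Derivation:
t=0: input=4 -> V=0 FIRE
t=1: input=2 -> V=14
t=2: input=0 -> V=7
t=3: input=2 -> V=0 FIRE
t=4: input=1 -> V=7
t=5: input=3 -> V=0 FIRE
t=6: input=1 -> V=7
t=7: input=1 -> V=10
t=8: input=2 -> V=0 FIRE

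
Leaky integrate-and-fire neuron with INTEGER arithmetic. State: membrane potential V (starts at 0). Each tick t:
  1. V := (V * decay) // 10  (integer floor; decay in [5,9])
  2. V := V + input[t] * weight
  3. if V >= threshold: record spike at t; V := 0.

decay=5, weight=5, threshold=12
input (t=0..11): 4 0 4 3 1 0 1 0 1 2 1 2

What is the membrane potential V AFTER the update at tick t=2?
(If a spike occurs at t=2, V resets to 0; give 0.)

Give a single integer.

Answer: 0

Derivation:
t=0: input=4 -> V=0 FIRE
t=1: input=0 -> V=0
t=2: input=4 -> V=0 FIRE
t=3: input=3 -> V=0 FIRE
t=4: input=1 -> V=5
t=5: input=0 -> V=2
t=6: input=1 -> V=6
t=7: input=0 -> V=3
t=8: input=1 -> V=6
t=9: input=2 -> V=0 FIRE
t=10: input=1 -> V=5
t=11: input=2 -> V=0 FIRE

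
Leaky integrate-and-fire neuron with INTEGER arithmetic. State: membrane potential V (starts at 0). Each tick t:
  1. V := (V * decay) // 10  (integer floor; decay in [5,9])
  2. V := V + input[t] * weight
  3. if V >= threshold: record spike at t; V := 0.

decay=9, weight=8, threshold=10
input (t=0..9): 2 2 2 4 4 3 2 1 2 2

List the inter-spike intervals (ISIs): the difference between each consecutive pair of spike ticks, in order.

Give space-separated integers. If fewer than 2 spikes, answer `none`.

Answer: 1 1 1 1 1 1 2 1

Derivation:
t=0: input=2 -> V=0 FIRE
t=1: input=2 -> V=0 FIRE
t=2: input=2 -> V=0 FIRE
t=3: input=4 -> V=0 FIRE
t=4: input=4 -> V=0 FIRE
t=5: input=3 -> V=0 FIRE
t=6: input=2 -> V=0 FIRE
t=7: input=1 -> V=8
t=8: input=2 -> V=0 FIRE
t=9: input=2 -> V=0 FIRE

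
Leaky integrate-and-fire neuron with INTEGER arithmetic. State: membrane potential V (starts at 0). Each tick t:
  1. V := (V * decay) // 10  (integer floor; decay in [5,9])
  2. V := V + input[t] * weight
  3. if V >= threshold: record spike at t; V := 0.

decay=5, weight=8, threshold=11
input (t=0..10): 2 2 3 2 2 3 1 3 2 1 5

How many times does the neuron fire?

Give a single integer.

t=0: input=2 -> V=0 FIRE
t=1: input=2 -> V=0 FIRE
t=2: input=3 -> V=0 FIRE
t=3: input=2 -> V=0 FIRE
t=4: input=2 -> V=0 FIRE
t=5: input=3 -> V=0 FIRE
t=6: input=1 -> V=8
t=7: input=3 -> V=0 FIRE
t=8: input=2 -> V=0 FIRE
t=9: input=1 -> V=8
t=10: input=5 -> V=0 FIRE

Answer: 9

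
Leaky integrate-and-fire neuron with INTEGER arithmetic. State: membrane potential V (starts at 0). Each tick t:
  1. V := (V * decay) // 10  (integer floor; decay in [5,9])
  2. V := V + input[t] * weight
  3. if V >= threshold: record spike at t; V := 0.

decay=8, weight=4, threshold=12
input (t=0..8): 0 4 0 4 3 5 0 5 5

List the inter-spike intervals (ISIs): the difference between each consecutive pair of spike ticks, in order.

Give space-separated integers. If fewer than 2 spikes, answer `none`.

t=0: input=0 -> V=0
t=1: input=4 -> V=0 FIRE
t=2: input=0 -> V=0
t=3: input=4 -> V=0 FIRE
t=4: input=3 -> V=0 FIRE
t=5: input=5 -> V=0 FIRE
t=6: input=0 -> V=0
t=7: input=5 -> V=0 FIRE
t=8: input=5 -> V=0 FIRE

Answer: 2 1 1 2 1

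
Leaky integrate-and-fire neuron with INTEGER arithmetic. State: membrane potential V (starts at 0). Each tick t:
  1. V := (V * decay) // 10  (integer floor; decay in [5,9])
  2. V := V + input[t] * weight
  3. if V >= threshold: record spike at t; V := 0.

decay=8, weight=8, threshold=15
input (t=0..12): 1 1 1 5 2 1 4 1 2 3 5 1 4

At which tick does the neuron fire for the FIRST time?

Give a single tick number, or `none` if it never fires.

t=0: input=1 -> V=8
t=1: input=1 -> V=14
t=2: input=1 -> V=0 FIRE
t=3: input=5 -> V=0 FIRE
t=4: input=2 -> V=0 FIRE
t=5: input=1 -> V=8
t=6: input=4 -> V=0 FIRE
t=7: input=1 -> V=8
t=8: input=2 -> V=0 FIRE
t=9: input=3 -> V=0 FIRE
t=10: input=5 -> V=0 FIRE
t=11: input=1 -> V=8
t=12: input=4 -> V=0 FIRE

Answer: 2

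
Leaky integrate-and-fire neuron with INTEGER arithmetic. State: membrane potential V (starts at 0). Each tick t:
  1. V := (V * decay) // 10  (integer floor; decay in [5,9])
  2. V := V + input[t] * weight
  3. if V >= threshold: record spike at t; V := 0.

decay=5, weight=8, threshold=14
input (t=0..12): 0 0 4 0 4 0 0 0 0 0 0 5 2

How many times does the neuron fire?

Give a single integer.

Answer: 4

Derivation:
t=0: input=0 -> V=0
t=1: input=0 -> V=0
t=2: input=4 -> V=0 FIRE
t=3: input=0 -> V=0
t=4: input=4 -> V=0 FIRE
t=5: input=0 -> V=0
t=6: input=0 -> V=0
t=7: input=0 -> V=0
t=8: input=0 -> V=0
t=9: input=0 -> V=0
t=10: input=0 -> V=0
t=11: input=5 -> V=0 FIRE
t=12: input=2 -> V=0 FIRE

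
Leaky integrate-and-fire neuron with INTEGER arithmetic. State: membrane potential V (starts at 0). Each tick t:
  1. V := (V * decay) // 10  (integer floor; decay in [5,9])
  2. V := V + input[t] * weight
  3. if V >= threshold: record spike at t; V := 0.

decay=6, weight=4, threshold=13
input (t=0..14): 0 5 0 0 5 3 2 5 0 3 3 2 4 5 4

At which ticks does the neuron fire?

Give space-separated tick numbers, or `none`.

t=0: input=0 -> V=0
t=1: input=5 -> V=0 FIRE
t=2: input=0 -> V=0
t=3: input=0 -> V=0
t=4: input=5 -> V=0 FIRE
t=5: input=3 -> V=12
t=6: input=2 -> V=0 FIRE
t=7: input=5 -> V=0 FIRE
t=8: input=0 -> V=0
t=9: input=3 -> V=12
t=10: input=3 -> V=0 FIRE
t=11: input=2 -> V=8
t=12: input=4 -> V=0 FIRE
t=13: input=5 -> V=0 FIRE
t=14: input=4 -> V=0 FIRE

Answer: 1 4 6 7 10 12 13 14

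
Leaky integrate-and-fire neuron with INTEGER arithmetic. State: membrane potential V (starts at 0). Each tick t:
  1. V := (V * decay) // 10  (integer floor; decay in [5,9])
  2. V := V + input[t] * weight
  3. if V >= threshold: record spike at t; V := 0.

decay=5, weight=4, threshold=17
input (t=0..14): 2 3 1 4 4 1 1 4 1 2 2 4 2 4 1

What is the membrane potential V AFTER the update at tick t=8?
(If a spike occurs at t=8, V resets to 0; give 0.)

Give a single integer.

t=0: input=2 -> V=8
t=1: input=3 -> V=16
t=2: input=1 -> V=12
t=3: input=4 -> V=0 FIRE
t=4: input=4 -> V=16
t=5: input=1 -> V=12
t=6: input=1 -> V=10
t=7: input=4 -> V=0 FIRE
t=8: input=1 -> V=4
t=9: input=2 -> V=10
t=10: input=2 -> V=13
t=11: input=4 -> V=0 FIRE
t=12: input=2 -> V=8
t=13: input=4 -> V=0 FIRE
t=14: input=1 -> V=4

Answer: 4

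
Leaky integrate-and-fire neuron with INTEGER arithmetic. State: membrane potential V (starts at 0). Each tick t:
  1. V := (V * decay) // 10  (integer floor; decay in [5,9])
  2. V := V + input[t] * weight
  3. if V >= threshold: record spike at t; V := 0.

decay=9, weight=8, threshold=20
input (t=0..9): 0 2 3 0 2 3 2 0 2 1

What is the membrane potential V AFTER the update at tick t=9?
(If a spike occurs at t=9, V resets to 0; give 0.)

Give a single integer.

t=0: input=0 -> V=0
t=1: input=2 -> V=16
t=2: input=3 -> V=0 FIRE
t=3: input=0 -> V=0
t=4: input=2 -> V=16
t=5: input=3 -> V=0 FIRE
t=6: input=2 -> V=16
t=7: input=0 -> V=14
t=8: input=2 -> V=0 FIRE
t=9: input=1 -> V=8

Answer: 8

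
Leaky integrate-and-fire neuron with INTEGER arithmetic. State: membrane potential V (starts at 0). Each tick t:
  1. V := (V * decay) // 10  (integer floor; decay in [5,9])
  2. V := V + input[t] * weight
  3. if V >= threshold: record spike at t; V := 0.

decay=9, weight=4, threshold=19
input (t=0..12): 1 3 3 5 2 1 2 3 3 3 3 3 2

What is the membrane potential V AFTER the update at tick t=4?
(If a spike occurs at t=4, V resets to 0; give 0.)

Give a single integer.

Answer: 8

Derivation:
t=0: input=1 -> V=4
t=1: input=3 -> V=15
t=2: input=3 -> V=0 FIRE
t=3: input=5 -> V=0 FIRE
t=4: input=2 -> V=8
t=5: input=1 -> V=11
t=6: input=2 -> V=17
t=7: input=3 -> V=0 FIRE
t=8: input=3 -> V=12
t=9: input=3 -> V=0 FIRE
t=10: input=3 -> V=12
t=11: input=3 -> V=0 FIRE
t=12: input=2 -> V=8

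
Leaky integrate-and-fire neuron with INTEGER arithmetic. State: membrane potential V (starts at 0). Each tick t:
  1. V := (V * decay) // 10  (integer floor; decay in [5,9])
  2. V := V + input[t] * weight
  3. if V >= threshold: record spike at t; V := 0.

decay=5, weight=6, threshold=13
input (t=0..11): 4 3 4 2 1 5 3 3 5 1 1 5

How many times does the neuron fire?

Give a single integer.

Answer: 8

Derivation:
t=0: input=4 -> V=0 FIRE
t=1: input=3 -> V=0 FIRE
t=2: input=4 -> V=0 FIRE
t=3: input=2 -> V=12
t=4: input=1 -> V=12
t=5: input=5 -> V=0 FIRE
t=6: input=3 -> V=0 FIRE
t=7: input=3 -> V=0 FIRE
t=8: input=5 -> V=0 FIRE
t=9: input=1 -> V=6
t=10: input=1 -> V=9
t=11: input=5 -> V=0 FIRE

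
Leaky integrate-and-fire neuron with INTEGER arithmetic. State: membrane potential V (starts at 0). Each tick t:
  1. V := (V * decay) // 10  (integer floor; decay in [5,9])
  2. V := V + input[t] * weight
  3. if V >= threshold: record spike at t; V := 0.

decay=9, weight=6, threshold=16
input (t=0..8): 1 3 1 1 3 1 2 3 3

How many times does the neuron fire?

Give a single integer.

Answer: 5

Derivation:
t=0: input=1 -> V=6
t=1: input=3 -> V=0 FIRE
t=2: input=1 -> V=6
t=3: input=1 -> V=11
t=4: input=3 -> V=0 FIRE
t=5: input=1 -> V=6
t=6: input=2 -> V=0 FIRE
t=7: input=3 -> V=0 FIRE
t=8: input=3 -> V=0 FIRE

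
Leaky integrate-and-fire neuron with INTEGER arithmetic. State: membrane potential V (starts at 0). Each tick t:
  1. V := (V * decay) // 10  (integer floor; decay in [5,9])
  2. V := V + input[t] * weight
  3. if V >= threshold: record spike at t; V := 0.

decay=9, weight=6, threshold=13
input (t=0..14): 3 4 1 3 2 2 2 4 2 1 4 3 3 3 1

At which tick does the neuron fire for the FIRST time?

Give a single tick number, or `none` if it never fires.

t=0: input=3 -> V=0 FIRE
t=1: input=4 -> V=0 FIRE
t=2: input=1 -> V=6
t=3: input=3 -> V=0 FIRE
t=4: input=2 -> V=12
t=5: input=2 -> V=0 FIRE
t=6: input=2 -> V=12
t=7: input=4 -> V=0 FIRE
t=8: input=2 -> V=12
t=9: input=1 -> V=0 FIRE
t=10: input=4 -> V=0 FIRE
t=11: input=3 -> V=0 FIRE
t=12: input=3 -> V=0 FIRE
t=13: input=3 -> V=0 FIRE
t=14: input=1 -> V=6

Answer: 0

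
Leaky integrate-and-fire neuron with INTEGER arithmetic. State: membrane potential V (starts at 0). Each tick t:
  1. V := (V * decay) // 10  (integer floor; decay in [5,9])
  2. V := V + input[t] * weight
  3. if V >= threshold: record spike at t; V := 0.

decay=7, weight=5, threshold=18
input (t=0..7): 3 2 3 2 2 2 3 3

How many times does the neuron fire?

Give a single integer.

t=0: input=3 -> V=15
t=1: input=2 -> V=0 FIRE
t=2: input=3 -> V=15
t=3: input=2 -> V=0 FIRE
t=4: input=2 -> V=10
t=5: input=2 -> V=17
t=6: input=3 -> V=0 FIRE
t=7: input=3 -> V=15

Answer: 3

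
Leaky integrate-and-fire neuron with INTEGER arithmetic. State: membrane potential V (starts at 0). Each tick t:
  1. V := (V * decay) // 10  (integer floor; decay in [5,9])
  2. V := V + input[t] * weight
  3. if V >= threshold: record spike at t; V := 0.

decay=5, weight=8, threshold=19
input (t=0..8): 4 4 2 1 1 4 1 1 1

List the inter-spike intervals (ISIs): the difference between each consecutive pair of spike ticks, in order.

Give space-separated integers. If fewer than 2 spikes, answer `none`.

Answer: 1 4

Derivation:
t=0: input=4 -> V=0 FIRE
t=1: input=4 -> V=0 FIRE
t=2: input=2 -> V=16
t=3: input=1 -> V=16
t=4: input=1 -> V=16
t=5: input=4 -> V=0 FIRE
t=6: input=1 -> V=8
t=7: input=1 -> V=12
t=8: input=1 -> V=14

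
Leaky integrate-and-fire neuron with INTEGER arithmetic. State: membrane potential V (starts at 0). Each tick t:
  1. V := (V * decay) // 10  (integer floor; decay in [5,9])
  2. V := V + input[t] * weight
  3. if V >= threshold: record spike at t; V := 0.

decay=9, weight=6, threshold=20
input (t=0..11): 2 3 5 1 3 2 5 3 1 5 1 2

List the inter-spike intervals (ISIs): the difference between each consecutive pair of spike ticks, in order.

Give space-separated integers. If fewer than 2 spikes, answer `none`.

Answer: 1 2 2 2 1

Derivation:
t=0: input=2 -> V=12
t=1: input=3 -> V=0 FIRE
t=2: input=5 -> V=0 FIRE
t=3: input=1 -> V=6
t=4: input=3 -> V=0 FIRE
t=5: input=2 -> V=12
t=6: input=5 -> V=0 FIRE
t=7: input=3 -> V=18
t=8: input=1 -> V=0 FIRE
t=9: input=5 -> V=0 FIRE
t=10: input=1 -> V=6
t=11: input=2 -> V=17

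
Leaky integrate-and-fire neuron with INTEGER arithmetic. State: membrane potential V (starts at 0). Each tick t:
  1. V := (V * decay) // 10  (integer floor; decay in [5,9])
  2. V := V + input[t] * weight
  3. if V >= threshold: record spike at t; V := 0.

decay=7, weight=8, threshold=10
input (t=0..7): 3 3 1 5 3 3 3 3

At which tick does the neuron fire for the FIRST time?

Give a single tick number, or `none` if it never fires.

t=0: input=3 -> V=0 FIRE
t=1: input=3 -> V=0 FIRE
t=2: input=1 -> V=8
t=3: input=5 -> V=0 FIRE
t=4: input=3 -> V=0 FIRE
t=5: input=3 -> V=0 FIRE
t=6: input=3 -> V=0 FIRE
t=7: input=3 -> V=0 FIRE

Answer: 0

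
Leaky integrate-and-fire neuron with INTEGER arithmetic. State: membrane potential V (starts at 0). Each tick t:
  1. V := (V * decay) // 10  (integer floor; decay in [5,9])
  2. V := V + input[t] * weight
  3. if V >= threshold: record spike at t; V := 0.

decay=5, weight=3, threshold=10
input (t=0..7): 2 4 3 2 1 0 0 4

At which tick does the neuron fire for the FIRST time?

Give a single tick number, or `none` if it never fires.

t=0: input=2 -> V=6
t=1: input=4 -> V=0 FIRE
t=2: input=3 -> V=9
t=3: input=2 -> V=0 FIRE
t=4: input=1 -> V=3
t=5: input=0 -> V=1
t=6: input=0 -> V=0
t=7: input=4 -> V=0 FIRE

Answer: 1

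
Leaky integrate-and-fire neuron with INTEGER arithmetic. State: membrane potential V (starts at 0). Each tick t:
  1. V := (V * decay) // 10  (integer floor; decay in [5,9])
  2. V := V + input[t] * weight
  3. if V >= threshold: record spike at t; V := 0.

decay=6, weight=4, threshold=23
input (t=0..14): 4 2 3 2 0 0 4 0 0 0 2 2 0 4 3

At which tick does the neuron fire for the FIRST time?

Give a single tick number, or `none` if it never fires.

t=0: input=4 -> V=16
t=1: input=2 -> V=17
t=2: input=3 -> V=22
t=3: input=2 -> V=21
t=4: input=0 -> V=12
t=5: input=0 -> V=7
t=6: input=4 -> V=20
t=7: input=0 -> V=12
t=8: input=0 -> V=7
t=9: input=0 -> V=4
t=10: input=2 -> V=10
t=11: input=2 -> V=14
t=12: input=0 -> V=8
t=13: input=4 -> V=20
t=14: input=3 -> V=0 FIRE

Answer: 14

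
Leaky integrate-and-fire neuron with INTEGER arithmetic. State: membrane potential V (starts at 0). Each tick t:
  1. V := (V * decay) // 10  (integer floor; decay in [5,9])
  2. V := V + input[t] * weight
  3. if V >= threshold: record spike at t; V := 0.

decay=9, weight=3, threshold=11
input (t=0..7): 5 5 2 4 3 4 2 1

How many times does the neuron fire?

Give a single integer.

Answer: 4

Derivation:
t=0: input=5 -> V=0 FIRE
t=1: input=5 -> V=0 FIRE
t=2: input=2 -> V=6
t=3: input=4 -> V=0 FIRE
t=4: input=3 -> V=9
t=5: input=4 -> V=0 FIRE
t=6: input=2 -> V=6
t=7: input=1 -> V=8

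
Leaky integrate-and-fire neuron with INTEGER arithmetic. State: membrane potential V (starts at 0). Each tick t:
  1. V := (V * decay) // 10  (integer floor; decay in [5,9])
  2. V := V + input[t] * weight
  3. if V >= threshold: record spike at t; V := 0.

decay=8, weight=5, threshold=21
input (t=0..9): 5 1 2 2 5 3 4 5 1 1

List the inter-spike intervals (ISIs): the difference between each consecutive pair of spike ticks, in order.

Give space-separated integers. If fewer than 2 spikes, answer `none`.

t=0: input=5 -> V=0 FIRE
t=1: input=1 -> V=5
t=2: input=2 -> V=14
t=3: input=2 -> V=0 FIRE
t=4: input=5 -> V=0 FIRE
t=5: input=3 -> V=15
t=6: input=4 -> V=0 FIRE
t=7: input=5 -> V=0 FIRE
t=8: input=1 -> V=5
t=9: input=1 -> V=9

Answer: 3 1 2 1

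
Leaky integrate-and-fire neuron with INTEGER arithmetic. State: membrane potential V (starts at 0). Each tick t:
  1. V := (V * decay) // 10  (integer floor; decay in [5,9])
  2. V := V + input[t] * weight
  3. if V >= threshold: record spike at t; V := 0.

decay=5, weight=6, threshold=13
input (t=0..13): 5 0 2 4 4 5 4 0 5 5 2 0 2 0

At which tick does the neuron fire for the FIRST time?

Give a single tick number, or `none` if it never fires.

Answer: 0

Derivation:
t=0: input=5 -> V=0 FIRE
t=1: input=0 -> V=0
t=2: input=2 -> V=12
t=3: input=4 -> V=0 FIRE
t=4: input=4 -> V=0 FIRE
t=5: input=5 -> V=0 FIRE
t=6: input=4 -> V=0 FIRE
t=7: input=0 -> V=0
t=8: input=5 -> V=0 FIRE
t=9: input=5 -> V=0 FIRE
t=10: input=2 -> V=12
t=11: input=0 -> V=6
t=12: input=2 -> V=0 FIRE
t=13: input=0 -> V=0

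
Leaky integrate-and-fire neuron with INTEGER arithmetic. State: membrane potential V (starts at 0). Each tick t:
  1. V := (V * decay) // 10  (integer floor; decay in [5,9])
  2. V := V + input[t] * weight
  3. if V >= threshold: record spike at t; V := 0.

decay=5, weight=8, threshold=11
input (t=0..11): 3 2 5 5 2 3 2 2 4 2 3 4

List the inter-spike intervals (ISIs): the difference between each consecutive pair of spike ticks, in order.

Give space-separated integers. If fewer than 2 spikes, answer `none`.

t=0: input=3 -> V=0 FIRE
t=1: input=2 -> V=0 FIRE
t=2: input=5 -> V=0 FIRE
t=3: input=5 -> V=0 FIRE
t=4: input=2 -> V=0 FIRE
t=5: input=3 -> V=0 FIRE
t=6: input=2 -> V=0 FIRE
t=7: input=2 -> V=0 FIRE
t=8: input=4 -> V=0 FIRE
t=9: input=2 -> V=0 FIRE
t=10: input=3 -> V=0 FIRE
t=11: input=4 -> V=0 FIRE

Answer: 1 1 1 1 1 1 1 1 1 1 1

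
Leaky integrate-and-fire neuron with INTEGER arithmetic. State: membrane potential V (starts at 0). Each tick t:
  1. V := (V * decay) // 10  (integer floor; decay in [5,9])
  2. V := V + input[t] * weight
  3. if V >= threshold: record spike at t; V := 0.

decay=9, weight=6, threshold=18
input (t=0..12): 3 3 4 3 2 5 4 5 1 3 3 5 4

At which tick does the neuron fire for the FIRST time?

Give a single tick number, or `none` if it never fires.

t=0: input=3 -> V=0 FIRE
t=1: input=3 -> V=0 FIRE
t=2: input=4 -> V=0 FIRE
t=3: input=3 -> V=0 FIRE
t=4: input=2 -> V=12
t=5: input=5 -> V=0 FIRE
t=6: input=4 -> V=0 FIRE
t=7: input=5 -> V=0 FIRE
t=8: input=1 -> V=6
t=9: input=3 -> V=0 FIRE
t=10: input=3 -> V=0 FIRE
t=11: input=5 -> V=0 FIRE
t=12: input=4 -> V=0 FIRE

Answer: 0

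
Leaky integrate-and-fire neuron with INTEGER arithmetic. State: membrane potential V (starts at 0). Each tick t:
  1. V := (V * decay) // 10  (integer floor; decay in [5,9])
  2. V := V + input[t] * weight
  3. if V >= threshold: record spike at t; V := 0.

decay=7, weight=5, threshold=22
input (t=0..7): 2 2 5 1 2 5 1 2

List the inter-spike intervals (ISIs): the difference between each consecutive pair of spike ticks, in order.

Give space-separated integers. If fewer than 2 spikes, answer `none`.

Answer: 3

Derivation:
t=0: input=2 -> V=10
t=1: input=2 -> V=17
t=2: input=5 -> V=0 FIRE
t=3: input=1 -> V=5
t=4: input=2 -> V=13
t=5: input=5 -> V=0 FIRE
t=6: input=1 -> V=5
t=7: input=2 -> V=13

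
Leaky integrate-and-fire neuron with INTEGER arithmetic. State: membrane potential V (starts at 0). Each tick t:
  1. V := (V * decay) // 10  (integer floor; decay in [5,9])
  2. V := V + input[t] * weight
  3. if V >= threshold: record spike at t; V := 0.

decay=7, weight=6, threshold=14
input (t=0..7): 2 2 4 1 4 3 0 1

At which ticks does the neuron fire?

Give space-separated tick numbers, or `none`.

Answer: 1 2 4 5

Derivation:
t=0: input=2 -> V=12
t=1: input=2 -> V=0 FIRE
t=2: input=4 -> V=0 FIRE
t=3: input=1 -> V=6
t=4: input=4 -> V=0 FIRE
t=5: input=3 -> V=0 FIRE
t=6: input=0 -> V=0
t=7: input=1 -> V=6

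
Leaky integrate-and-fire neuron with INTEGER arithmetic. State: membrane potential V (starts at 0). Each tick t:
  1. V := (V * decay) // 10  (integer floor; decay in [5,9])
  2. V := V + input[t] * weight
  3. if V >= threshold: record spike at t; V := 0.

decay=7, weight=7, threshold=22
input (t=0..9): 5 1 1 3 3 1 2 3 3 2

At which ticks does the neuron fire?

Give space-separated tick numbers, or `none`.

t=0: input=5 -> V=0 FIRE
t=1: input=1 -> V=7
t=2: input=1 -> V=11
t=3: input=3 -> V=0 FIRE
t=4: input=3 -> V=21
t=5: input=1 -> V=21
t=6: input=2 -> V=0 FIRE
t=7: input=3 -> V=21
t=8: input=3 -> V=0 FIRE
t=9: input=2 -> V=14

Answer: 0 3 6 8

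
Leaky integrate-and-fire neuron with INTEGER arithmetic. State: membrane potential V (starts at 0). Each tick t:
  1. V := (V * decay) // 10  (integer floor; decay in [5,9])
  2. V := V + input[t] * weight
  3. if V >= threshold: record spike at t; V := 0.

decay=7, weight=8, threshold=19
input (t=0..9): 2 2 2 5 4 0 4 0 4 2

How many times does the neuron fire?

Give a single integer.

Answer: 5

Derivation:
t=0: input=2 -> V=16
t=1: input=2 -> V=0 FIRE
t=2: input=2 -> V=16
t=3: input=5 -> V=0 FIRE
t=4: input=4 -> V=0 FIRE
t=5: input=0 -> V=0
t=6: input=4 -> V=0 FIRE
t=7: input=0 -> V=0
t=8: input=4 -> V=0 FIRE
t=9: input=2 -> V=16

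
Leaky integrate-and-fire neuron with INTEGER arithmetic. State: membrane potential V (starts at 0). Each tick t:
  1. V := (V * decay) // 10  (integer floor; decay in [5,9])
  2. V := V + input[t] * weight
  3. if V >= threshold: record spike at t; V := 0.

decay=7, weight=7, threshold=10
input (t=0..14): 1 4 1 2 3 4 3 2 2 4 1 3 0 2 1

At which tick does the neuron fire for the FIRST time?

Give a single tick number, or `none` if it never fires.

Answer: 1

Derivation:
t=0: input=1 -> V=7
t=1: input=4 -> V=0 FIRE
t=2: input=1 -> V=7
t=3: input=2 -> V=0 FIRE
t=4: input=3 -> V=0 FIRE
t=5: input=4 -> V=0 FIRE
t=6: input=3 -> V=0 FIRE
t=7: input=2 -> V=0 FIRE
t=8: input=2 -> V=0 FIRE
t=9: input=4 -> V=0 FIRE
t=10: input=1 -> V=7
t=11: input=3 -> V=0 FIRE
t=12: input=0 -> V=0
t=13: input=2 -> V=0 FIRE
t=14: input=1 -> V=7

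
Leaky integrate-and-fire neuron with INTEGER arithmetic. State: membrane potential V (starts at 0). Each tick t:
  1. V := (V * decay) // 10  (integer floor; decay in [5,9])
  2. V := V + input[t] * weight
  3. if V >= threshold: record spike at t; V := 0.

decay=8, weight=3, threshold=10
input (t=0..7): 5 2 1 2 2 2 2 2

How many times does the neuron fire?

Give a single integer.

Answer: 4

Derivation:
t=0: input=5 -> V=0 FIRE
t=1: input=2 -> V=6
t=2: input=1 -> V=7
t=3: input=2 -> V=0 FIRE
t=4: input=2 -> V=6
t=5: input=2 -> V=0 FIRE
t=6: input=2 -> V=6
t=7: input=2 -> V=0 FIRE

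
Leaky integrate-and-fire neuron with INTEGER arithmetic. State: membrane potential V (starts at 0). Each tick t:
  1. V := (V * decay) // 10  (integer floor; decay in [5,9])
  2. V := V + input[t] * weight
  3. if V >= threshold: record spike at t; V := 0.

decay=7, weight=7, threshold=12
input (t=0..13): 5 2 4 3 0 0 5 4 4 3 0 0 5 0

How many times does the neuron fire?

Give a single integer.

Answer: 9

Derivation:
t=0: input=5 -> V=0 FIRE
t=1: input=2 -> V=0 FIRE
t=2: input=4 -> V=0 FIRE
t=3: input=3 -> V=0 FIRE
t=4: input=0 -> V=0
t=5: input=0 -> V=0
t=6: input=5 -> V=0 FIRE
t=7: input=4 -> V=0 FIRE
t=8: input=4 -> V=0 FIRE
t=9: input=3 -> V=0 FIRE
t=10: input=0 -> V=0
t=11: input=0 -> V=0
t=12: input=5 -> V=0 FIRE
t=13: input=0 -> V=0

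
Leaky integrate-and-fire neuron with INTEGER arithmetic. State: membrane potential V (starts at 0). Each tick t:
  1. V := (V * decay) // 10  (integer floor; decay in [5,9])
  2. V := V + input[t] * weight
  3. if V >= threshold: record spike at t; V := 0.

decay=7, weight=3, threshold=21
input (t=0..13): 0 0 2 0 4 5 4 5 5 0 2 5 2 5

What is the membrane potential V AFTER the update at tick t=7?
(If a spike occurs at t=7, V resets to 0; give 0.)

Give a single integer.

Answer: 0

Derivation:
t=0: input=0 -> V=0
t=1: input=0 -> V=0
t=2: input=2 -> V=6
t=3: input=0 -> V=4
t=4: input=4 -> V=14
t=5: input=5 -> V=0 FIRE
t=6: input=4 -> V=12
t=7: input=5 -> V=0 FIRE
t=8: input=5 -> V=15
t=9: input=0 -> V=10
t=10: input=2 -> V=13
t=11: input=5 -> V=0 FIRE
t=12: input=2 -> V=6
t=13: input=5 -> V=19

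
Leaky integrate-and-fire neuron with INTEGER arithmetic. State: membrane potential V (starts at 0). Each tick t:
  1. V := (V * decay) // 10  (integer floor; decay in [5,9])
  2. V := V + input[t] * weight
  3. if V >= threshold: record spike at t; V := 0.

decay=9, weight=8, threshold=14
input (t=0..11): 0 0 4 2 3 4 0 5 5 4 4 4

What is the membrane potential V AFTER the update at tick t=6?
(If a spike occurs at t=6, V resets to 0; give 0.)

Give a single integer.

Answer: 0

Derivation:
t=0: input=0 -> V=0
t=1: input=0 -> V=0
t=2: input=4 -> V=0 FIRE
t=3: input=2 -> V=0 FIRE
t=4: input=3 -> V=0 FIRE
t=5: input=4 -> V=0 FIRE
t=6: input=0 -> V=0
t=7: input=5 -> V=0 FIRE
t=8: input=5 -> V=0 FIRE
t=9: input=4 -> V=0 FIRE
t=10: input=4 -> V=0 FIRE
t=11: input=4 -> V=0 FIRE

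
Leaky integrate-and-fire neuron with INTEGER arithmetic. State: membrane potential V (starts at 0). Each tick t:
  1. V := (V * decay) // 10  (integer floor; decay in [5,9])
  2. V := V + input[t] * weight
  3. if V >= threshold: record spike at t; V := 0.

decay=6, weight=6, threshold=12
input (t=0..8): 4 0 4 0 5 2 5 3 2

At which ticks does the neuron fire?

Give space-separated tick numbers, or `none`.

Answer: 0 2 4 5 6 7 8

Derivation:
t=0: input=4 -> V=0 FIRE
t=1: input=0 -> V=0
t=2: input=4 -> V=0 FIRE
t=3: input=0 -> V=0
t=4: input=5 -> V=0 FIRE
t=5: input=2 -> V=0 FIRE
t=6: input=5 -> V=0 FIRE
t=7: input=3 -> V=0 FIRE
t=8: input=2 -> V=0 FIRE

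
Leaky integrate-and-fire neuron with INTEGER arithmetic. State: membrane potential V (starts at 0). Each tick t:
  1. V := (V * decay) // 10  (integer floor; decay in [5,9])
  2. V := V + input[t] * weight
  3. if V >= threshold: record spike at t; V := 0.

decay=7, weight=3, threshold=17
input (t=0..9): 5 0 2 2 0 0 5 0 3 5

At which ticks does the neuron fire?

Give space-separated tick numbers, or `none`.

t=0: input=5 -> V=15
t=1: input=0 -> V=10
t=2: input=2 -> V=13
t=3: input=2 -> V=15
t=4: input=0 -> V=10
t=5: input=0 -> V=7
t=6: input=5 -> V=0 FIRE
t=7: input=0 -> V=0
t=8: input=3 -> V=9
t=9: input=5 -> V=0 FIRE

Answer: 6 9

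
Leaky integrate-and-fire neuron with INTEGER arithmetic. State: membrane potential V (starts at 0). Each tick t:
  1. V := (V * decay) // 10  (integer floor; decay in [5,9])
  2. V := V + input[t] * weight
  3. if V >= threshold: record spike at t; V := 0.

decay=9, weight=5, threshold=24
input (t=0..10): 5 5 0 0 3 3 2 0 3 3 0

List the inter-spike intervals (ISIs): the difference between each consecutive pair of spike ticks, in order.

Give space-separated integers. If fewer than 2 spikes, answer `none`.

t=0: input=5 -> V=0 FIRE
t=1: input=5 -> V=0 FIRE
t=2: input=0 -> V=0
t=3: input=0 -> V=0
t=4: input=3 -> V=15
t=5: input=3 -> V=0 FIRE
t=6: input=2 -> V=10
t=7: input=0 -> V=9
t=8: input=3 -> V=23
t=9: input=3 -> V=0 FIRE
t=10: input=0 -> V=0

Answer: 1 4 4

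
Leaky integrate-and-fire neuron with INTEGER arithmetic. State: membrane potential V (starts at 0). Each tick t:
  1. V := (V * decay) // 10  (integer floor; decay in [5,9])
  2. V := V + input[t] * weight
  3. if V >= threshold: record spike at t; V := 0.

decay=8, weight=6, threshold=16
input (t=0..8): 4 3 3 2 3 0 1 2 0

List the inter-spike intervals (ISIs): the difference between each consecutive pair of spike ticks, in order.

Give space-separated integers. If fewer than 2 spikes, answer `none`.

t=0: input=4 -> V=0 FIRE
t=1: input=3 -> V=0 FIRE
t=2: input=3 -> V=0 FIRE
t=3: input=2 -> V=12
t=4: input=3 -> V=0 FIRE
t=5: input=0 -> V=0
t=6: input=1 -> V=6
t=7: input=2 -> V=0 FIRE
t=8: input=0 -> V=0

Answer: 1 1 2 3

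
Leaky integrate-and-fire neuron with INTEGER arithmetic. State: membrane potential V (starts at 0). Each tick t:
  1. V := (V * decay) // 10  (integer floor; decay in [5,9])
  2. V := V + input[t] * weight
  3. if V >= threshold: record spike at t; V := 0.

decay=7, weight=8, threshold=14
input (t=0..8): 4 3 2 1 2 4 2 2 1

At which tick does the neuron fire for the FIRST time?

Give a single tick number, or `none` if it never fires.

Answer: 0

Derivation:
t=0: input=4 -> V=0 FIRE
t=1: input=3 -> V=0 FIRE
t=2: input=2 -> V=0 FIRE
t=3: input=1 -> V=8
t=4: input=2 -> V=0 FIRE
t=5: input=4 -> V=0 FIRE
t=6: input=2 -> V=0 FIRE
t=7: input=2 -> V=0 FIRE
t=8: input=1 -> V=8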